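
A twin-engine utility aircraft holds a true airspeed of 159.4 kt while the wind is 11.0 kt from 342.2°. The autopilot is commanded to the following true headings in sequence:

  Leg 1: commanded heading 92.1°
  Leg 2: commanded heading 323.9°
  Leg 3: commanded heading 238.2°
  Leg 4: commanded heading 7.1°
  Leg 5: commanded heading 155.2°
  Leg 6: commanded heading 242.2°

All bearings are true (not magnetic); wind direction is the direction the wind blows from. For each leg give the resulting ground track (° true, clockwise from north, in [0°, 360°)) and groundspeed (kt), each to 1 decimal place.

Leg 1: track=95.7°, groundspeed=163.5 kt
Leg 2: track=322.6°, groundspeed=149.0 kt
Leg 3: track=234.4°, groundspeed=162.4 kt
Leg 4: track=8.9°, groundspeed=149.5 kt
Leg 5: track=155.7°, groundspeed=170.3 kt
Leg 6: track=238.4°, groundspeed=161.7 kt

Leg 1: heading 92.1°; drift +3.6° → track 95.7°, groundspeed 163.5 kt
Leg 2: heading 323.9°; drift -1.3° → track 322.6°, groundspeed 149.0 kt
Leg 3: heading 238.2°; drift -3.8° → track 234.4°, groundspeed 162.4 kt
Leg 4: heading 7.1°; drift +1.8° → track 8.9°, groundspeed 149.5 kt
Leg 5: heading 155.2°; drift +0.5° → track 155.7°, groundspeed 170.3 kt
Leg 6: heading 242.2°; drift -3.8° → track 238.4°, groundspeed 161.7 kt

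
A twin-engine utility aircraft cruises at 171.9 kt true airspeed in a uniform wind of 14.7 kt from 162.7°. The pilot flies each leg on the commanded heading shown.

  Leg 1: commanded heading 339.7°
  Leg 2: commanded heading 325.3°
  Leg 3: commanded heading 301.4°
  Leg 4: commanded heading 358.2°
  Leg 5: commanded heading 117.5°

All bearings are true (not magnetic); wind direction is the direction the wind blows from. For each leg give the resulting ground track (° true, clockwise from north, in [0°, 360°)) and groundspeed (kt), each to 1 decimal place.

Leg 1: track=339.9°, groundspeed=186.6 kt
Leg 2: track=326.7°, groundspeed=186.0 kt
Leg 3: track=304.4°, groundspeed=183.2 kt
Leg 4: track=357.0°, groundspeed=186.1 kt
Leg 5: track=113.8°, groundspeed=161.9 kt

Leg 1: heading 339.7°; drift +0.2° → track 339.9°, groundspeed 186.6 kt
Leg 2: heading 325.3°; drift +1.4° → track 326.7°, groundspeed 186.0 kt
Leg 3: heading 301.4°; drift +3.0° → track 304.4°, groundspeed 183.2 kt
Leg 4: heading 358.2°; drift -1.2° → track 357.0°, groundspeed 186.1 kt
Leg 5: heading 117.5°; drift -3.7° → track 113.8°, groundspeed 161.9 kt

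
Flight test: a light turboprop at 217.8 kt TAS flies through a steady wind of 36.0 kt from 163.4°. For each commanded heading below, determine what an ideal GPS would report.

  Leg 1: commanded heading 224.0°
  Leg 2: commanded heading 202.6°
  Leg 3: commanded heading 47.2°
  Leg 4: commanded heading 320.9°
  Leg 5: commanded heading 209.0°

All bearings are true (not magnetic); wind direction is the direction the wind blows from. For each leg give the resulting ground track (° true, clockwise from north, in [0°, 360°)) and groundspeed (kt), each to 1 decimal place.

Leg 1: track=232.9°, groundspeed=202.6 kt
Leg 2: track=209.4°, groundspeed=191.3 kt
Leg 3: track=39.3°, groundspeed=235.9 kt
Leg 4: track=324.0°, groundspeed=251.4 kt
Leg 5: track=216.6°, groundspeed=194.3 kt

Leg 1: heading 224.0°; drift +8.9° → track 232.9°, groundspeed 202.6 kt
Leg 2: heading 202.6°; drift +6.8° → track 209.4°, groundspeed 191.3 kt
Leg 3: heading 47.2°; drift -7.9° → track 39.3°, groundspeed 235.9 kt
Leg 4: heading 320.9°; drift +3.1° → track 324.0°, groundspeed 251.4 kt
Leg 5: heading 209.0°; drift +7.6° → track 216.6°, groundspeed 194.3 kt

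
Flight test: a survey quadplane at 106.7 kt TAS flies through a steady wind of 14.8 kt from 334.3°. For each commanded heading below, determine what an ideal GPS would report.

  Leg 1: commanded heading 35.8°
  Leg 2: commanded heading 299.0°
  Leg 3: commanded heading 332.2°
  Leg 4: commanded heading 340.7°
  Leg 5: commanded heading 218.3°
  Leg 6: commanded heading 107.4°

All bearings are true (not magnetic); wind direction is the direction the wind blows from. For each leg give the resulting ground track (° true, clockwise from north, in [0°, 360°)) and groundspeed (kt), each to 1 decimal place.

Leg 1: heading 35.8°; drift +7.4° → track 43.2°, groundspeed 100.5 kt
Leg 2: heading 299.0°; drift -5.2° → track 293.8°, groundspeed 95.0 kt
Leg 3: heading 332.2°; drift -0.3° → track 331.9°, groundspeed 91.9 kt
Leg 4: heading 340.7°; drift +1.0° → track 341.7°, groundspeed 92.0 kt
Leg 5: heading 218.3°; drift -6.7° → track 211.6°, groundspeed 114.0 kt
Leg 6: heading 107.4°; drift +5.3° → track 112.7°, groundspeed 117.3 kt

Leg 1: track=43.2°, groundspeed=100.5 kt
Leg 2: track=293.8°, groundspeed=95.0 kt
Leg 3: track=331.9°, groundspeed=91.9 kt
Leg 4: track=341.7°, groundspeed=92.0 kt
Leg 5: track=211.6°, groundspeed=114.0 kt
Leg 6: track=112.7°, groundspeed=117.3 kt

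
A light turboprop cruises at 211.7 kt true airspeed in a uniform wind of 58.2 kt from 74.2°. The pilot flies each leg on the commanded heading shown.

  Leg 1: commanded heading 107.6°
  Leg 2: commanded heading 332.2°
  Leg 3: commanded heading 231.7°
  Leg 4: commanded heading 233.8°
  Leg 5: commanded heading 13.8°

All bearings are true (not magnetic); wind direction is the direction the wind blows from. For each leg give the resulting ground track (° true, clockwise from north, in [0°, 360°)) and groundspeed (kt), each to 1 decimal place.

Leg 1: track=118.7°, groundspeed=166.2 kt
Leg 2: track=317.9°, groundspeed=230.9 kt
Leg 3: track=236.5°, groundspeed=266.4 kt
Leg 4: track=238.2°, groundspeed=267.0 kt
Leg 5: track=358.3°, groundspeed=189.8 kt

Leg 1: heading 107.6°; drift +11.1° → track 118.7°, groundspeed 166.2 kt
Leg 2: heading 332.2°; drift -14.3° → track 317.9°, groundspeed 230.9 kt
Leg 3: heading 231.7°; drift +4.8° → track 236.5°, groundspeed 266.4 kt
Leg 4: heading 233.8°; drift +4.4° → track 238.2°, groundspeed 267.0 kt
Leg 5: heading 13.8°; drift -15.5° → track 358.3°, groundspeed 189.8 kt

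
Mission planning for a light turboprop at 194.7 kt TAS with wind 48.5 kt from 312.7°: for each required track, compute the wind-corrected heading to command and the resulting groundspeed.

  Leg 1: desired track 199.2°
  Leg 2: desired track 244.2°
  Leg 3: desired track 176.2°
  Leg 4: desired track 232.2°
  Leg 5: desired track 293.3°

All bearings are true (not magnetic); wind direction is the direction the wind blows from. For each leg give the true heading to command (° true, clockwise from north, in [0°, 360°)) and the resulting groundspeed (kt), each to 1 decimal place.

Leg 1: desired track 199.2°; wind correction +13.2° → command heading 212.4°, groundspeed 208.9 kt
Leg 2: desired track 244.2°; wind correction +13.4° → command heading 257.6°, groundspeed 171.6 kt
Leg 3: desired track 176.2°; wind correction +9.9° → command heading 186.1°, groundspeed 227.0 kt
Leg 4: desired track 232.2°; wind correction +14.2° → command heading 246.4°, groundspeed 180.7 kt
Leg 5: desired track 293.3°; wind correction +4.7° → command heading 298.0°, groundspeed 148.3 kt

Leg 1: heading=212.4°, groundspeed=208.9 kt
Leg 2: heading=257.6°, groundspeed=171.6 kt
Leg 3: heading=186.1°, groundspeed=227.0 kt
Leg 4: heading=246.4°, groundspeed=180.7 kt
Leg 5: heading=298.0°, groundspeed=148.3 kt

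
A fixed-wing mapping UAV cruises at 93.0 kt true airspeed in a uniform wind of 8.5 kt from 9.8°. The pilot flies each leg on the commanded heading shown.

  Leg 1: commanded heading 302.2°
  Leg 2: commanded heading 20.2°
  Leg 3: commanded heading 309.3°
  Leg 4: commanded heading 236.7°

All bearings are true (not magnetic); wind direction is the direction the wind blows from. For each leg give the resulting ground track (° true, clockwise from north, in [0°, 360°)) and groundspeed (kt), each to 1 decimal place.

Leg 1: track=297.2°, groundspeed=90.1 kt
Leg 2: track=21.2°, groundspeed=84.7 kt
Leg 3: track=304.5°, groundspeed=89.1 kt
Leg 4: track=233.1°, groundspeed=99.0 kt

Leg 1: heading 302.2°; drift -5.0° → track 297.2°, groundspeed 90.1 kt
Leg 2: heading 20.2°; drift +1.0° → track 21.2°, groundspeed 84.7 kt
Leg 3: heading 309.3°; drift -4.8° → track 304.5°, groundspeed 89.1 kt
Leg 4: heading 236.7°; drift -3.6° → track 233.1°, groundspeed 99.0 kt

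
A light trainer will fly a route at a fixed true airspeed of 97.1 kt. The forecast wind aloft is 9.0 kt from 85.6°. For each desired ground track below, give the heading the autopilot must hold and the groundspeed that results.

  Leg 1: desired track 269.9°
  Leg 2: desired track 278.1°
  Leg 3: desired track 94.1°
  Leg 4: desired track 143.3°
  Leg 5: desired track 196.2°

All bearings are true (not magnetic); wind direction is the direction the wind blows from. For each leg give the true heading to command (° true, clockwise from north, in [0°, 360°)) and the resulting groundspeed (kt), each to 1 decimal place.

Leg 1: heading=270.3°, groundspeed=106.1 kt
Leg 2: heading=279.2°, groundspeed=105.9 kt
Leg 3: heading=93.3°, groundspeed=88.2 kt
Leg 4: heading=138.8°, groundspeed=92.0 kt
Leg 5: heading=191.2°, groundspeed=99.9 kt

Leg 1: desired track 269.9°; wind correction +0.4° → command heading 270.3°, groundspeed 106.1 kt
Leg 2: desired track 278.1°; wind correction +1.1° → command heading 279.2°, groundspeed 105.9 kt
Leg 3: desired track 94.1°; wind correction -0.8° → command heading 93.3°, groundspeed 88.2 kt
Leg 4: desired track 143.3°; wind correction -4.5° → command heading 138.8°, groundspeed 92.0 kt
Leg 5: desired track 196.2°; wind correction -5.0° → command heading 191.2°, groundspeed 99.9 kt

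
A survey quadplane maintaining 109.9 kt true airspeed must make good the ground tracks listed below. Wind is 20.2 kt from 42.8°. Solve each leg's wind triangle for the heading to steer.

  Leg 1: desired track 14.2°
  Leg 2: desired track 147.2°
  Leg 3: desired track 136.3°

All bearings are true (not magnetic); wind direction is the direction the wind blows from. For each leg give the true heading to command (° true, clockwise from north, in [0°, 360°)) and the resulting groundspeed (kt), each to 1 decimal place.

Leg 1: heading=19.2°, groundspeed=91.7 kt
Leg 2: heading=136.9°, groundspeed=113.2 kt
Leg 3: heading=125.7°, groundspeed=109.3 kt

Leg 1: desired track 14.2°; wind correction +5.0° → command heading 19.2°, groundspeed 91.7 kt
Leg 2: desired track 147.2°; wind correction -10.3° → command heading 136.9°, groundspeed 113.2 kt
Leg 3: desired track 136.3°; wind correction -10.6° → command heading 125.7°, groundspeed 109.3 kt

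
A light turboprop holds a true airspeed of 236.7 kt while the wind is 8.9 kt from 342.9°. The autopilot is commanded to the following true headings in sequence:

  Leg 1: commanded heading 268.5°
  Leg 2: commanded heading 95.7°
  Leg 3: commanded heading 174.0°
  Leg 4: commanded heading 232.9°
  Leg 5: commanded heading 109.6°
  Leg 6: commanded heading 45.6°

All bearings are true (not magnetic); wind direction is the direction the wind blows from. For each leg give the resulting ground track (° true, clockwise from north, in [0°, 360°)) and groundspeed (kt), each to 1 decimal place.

Leg 1: track=266.4°, groundspeed=234.5 kt
Leg 2: track=97.7°, groundspeed=240.3 kt
Leg 3: track=173.6°, groundspeed=245.4 kt
Leg 4: track=230.9°, groundspeed=239.9 kt
Leg 5: track=111.3°, groundspeed=242.1 kt
Leg 6: track=47.5°, groundspeed=232.8 kt

Leg 1: heading 268.5°; drift -2.1° → track 266.4°, groundspeed 234.5 kt
Leg 2: heading 95.7°; drift +2.0° → track 97.7°, groundspeed 240.3 kt
Leg 3: heading 174.0°; drift -0.4° → track 173.6°, groundspeed 245.4 kt
Leg 4: heading 232.9°; drift -2.0° → track 230.9°, groundspeed 239.9 kt
Leg 5: heading 109.6°; drift +1.7° → track 111.3°, groundspeed 242.1 kt
Leg 6: heading 45.6°; drift +1.9° → track 47.5°, groundspeed 232.8 kt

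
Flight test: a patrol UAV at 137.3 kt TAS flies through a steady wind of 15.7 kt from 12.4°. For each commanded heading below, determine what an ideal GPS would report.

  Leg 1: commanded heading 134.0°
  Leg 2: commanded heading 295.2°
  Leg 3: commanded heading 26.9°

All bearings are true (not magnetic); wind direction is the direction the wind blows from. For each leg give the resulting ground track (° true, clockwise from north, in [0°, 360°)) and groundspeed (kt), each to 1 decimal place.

Leg 1: heading 134.0°; drift +5.3° → track 139.3°, groundspeed 146.1 kt
Leg 2: heading 295.2°; drift -6.5° → track 288.7°, groundspeed 134.7 kt
Leg 3: heading 26.9°; drift +1.8° → track 28.7°, groundspeed 122.2 kt

Leg 1: track=139.3°, groundspeed=146.1 kt
Leg 2: track=288.7°, groundspeed=134.7 kt
Leg 3: track=28.7°, groundspeed=122.2 kt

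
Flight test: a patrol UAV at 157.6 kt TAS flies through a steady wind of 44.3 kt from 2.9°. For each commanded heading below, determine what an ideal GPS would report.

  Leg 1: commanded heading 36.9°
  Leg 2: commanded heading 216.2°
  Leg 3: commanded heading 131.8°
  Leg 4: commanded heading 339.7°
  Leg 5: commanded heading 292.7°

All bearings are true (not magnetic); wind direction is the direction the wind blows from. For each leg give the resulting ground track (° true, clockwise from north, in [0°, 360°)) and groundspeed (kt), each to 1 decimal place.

Leg 1: heading 36.9°; drift +11.6° → track 48.5°, groundspeed 123.4 kt
Leg 2: heading 216.2°; drift -7.1° → track 209.1°, groundspeed 196.1 kt
Leg 3: heading 131.8°; drift +10.5° → track 142.3°, groundspeed 188.6 kt
Leg 4: heading 339.7°; drift -8.5° → track 331.2°, groundspeed 118.2 kt
Leg 5: heading 292.7°; drift -16.3° → track 276.4°, groundspeed 148.6 kt

Leg 1: track=48.5°, groundspeed=123.4 kt
Leg 2: track=209.1°, groundspeed=196.1 kt
Leg 3: track=142.3°, groundspeed=188.6 kt
Leg 4: track=331.2°, groundspeed=118.2 kt
Leg 5: track=276.4°, groundspeed=148.6 kt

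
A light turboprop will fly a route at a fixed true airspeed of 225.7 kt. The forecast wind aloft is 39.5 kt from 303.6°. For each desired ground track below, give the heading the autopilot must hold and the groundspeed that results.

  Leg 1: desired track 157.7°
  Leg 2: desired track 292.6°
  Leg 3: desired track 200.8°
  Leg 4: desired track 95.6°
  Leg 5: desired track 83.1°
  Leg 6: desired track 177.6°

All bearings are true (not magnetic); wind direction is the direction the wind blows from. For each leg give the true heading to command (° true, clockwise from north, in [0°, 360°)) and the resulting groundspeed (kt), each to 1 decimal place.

Leg 1: desired track 157.7°; wind correction +5.6° → command heading 163.3°, groundspeed 257.3 kt
Leg 2: desired track 292.6°; wind correction +1.9° → command heading 294.5°, groundspeed 186.8 kt
Leg 3: desired track 200.8°; wind correction +9.8° → command heading 210.6°, groundspeed 231.1 kt
Leg 4: desired track 95.6°; wind correction -4.7° → command heading 90.9°, groundspeed 259.8 kt
Leg 5: desired track 83.1°; wind correction -6.5° → command heading 76.6°, groundspeed 254.3 kt
Leg 6: desired track 177.6°; wind correction +8.1° → command heading 185.7°, groundspeed 246.6 kt

Leg 1: heading=163.3°, groundspeed=257.3 kt
Leg 2: heading=294.5°, groundspeed=186.8 kt
Leg 3: heading=210.6°, groundspeed=231.1 kt
Leg 4: heading=90.9°, groundspeed=259.8 kt
Leg 5: heading=76.6°, groundspeed=254.3 kt
Leg 6: heading=185.7°, groundspeed=246.6 kt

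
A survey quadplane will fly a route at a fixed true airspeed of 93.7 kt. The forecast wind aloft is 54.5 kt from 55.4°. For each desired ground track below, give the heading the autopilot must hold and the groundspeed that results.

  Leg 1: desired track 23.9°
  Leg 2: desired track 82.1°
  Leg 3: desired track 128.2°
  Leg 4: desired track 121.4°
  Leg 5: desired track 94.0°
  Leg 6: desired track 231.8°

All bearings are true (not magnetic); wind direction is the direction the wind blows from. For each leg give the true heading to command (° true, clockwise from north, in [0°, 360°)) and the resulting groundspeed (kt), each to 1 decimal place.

Leg 1: desired track 23.9°; wind correction +17.7° → command heading 41.6°, groundspeed 42.8 kt
Leg 2: desired track 82.1°; wind correction -15.1° → command heading 67.0°, groundspeed 41.8 kt
Leg 3: desired track 128.2°; wind correction -33.8° → command heading 94.4°, groundspeed 61.8 kt
Leg 4: desired track 121.4°; wind correction -32.1° → command heading 89.3°, groundspeed 57.2 kt
Leg 5: desired track 94.0°; wind correction -21.3° → command heading 72.7°, groundspeed 44.7 kt
Leg 6: desired track 231.8°; wind correction -2.1° → command heading 229.7°, groundspeed 148.0 kt

Leg 1: heading=41.6°, groundspeed=42.8 kt
Leg 2: heading=67.0°, groundspeed=41.8 kt
Leg 3: heading=94.4°, groundspeed=61.8 kt
Leg 4: heading=89.3°, groundspeed=57.2 kt
Leg 5: heading=72.7°, groundspeed=44.7 kt
Leg 6: heading=229.7°, groundspeed=148.0 kt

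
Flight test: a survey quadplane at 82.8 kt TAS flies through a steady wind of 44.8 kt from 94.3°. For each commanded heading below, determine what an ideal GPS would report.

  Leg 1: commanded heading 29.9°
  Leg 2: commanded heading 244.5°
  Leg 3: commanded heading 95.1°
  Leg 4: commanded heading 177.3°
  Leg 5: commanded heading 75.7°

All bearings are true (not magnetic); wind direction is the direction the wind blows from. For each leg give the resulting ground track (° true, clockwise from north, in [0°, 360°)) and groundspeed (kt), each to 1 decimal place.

Leg 1: heading 29.9°; drift -32.5° → track 357.4°, groundspeed 75.2 kt
Leg 2: heading 244.5°; drift +10.4° → track 254.9°, groundspeed 123.7 kt
Leg 3: heading 95.1°; drift +0.9° → track 96.0°, groundspeed 38.0 kt
Leg 4: heading 177.3°; drift +29.9° → track 207.2°, groundspeed 89.2 kt
Leg 5: heading 75.7°; drift -19.5° → track 56.2°, groundspeed 42.8 kt

Leg 1: track=357.4°, groundspeed=75.2 kt
Leg 2: track=254.9°, groundspeed=123.7 kt
Leg 3: track=96.0°, groundspeed=38.0 kt
Leg 4: track=207.2°, groundspeed=89.2 kt
Leg 5: track=56.2°, groundspeed=42.8 kt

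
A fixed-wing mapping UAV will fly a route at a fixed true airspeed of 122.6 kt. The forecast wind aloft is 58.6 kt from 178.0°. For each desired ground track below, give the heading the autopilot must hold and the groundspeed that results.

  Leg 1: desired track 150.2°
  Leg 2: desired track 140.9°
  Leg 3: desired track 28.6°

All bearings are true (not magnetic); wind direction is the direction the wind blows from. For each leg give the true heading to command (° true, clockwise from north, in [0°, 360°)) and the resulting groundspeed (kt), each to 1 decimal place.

Leg 1: heading=163.1°, groundspeed=67.7 kt
Leg 2: heading=157.7°, groundspeed=70.7 kt
Leg 3: heading=42.7°, groundspeed=169.4 kt

Leg 1: desired track 150.2°; wind correction +12.9° → command heading 163.1°, groundspeed 67.7 kt
Leg 2: desired track 140.9°; wind correction +16.8° → command heading 157.7°, groundspeed 70.7 kt
Leg 3: desired track 28.6°; wind correction +14.1° → command heading 42.7°, groundspeed 169.4 kt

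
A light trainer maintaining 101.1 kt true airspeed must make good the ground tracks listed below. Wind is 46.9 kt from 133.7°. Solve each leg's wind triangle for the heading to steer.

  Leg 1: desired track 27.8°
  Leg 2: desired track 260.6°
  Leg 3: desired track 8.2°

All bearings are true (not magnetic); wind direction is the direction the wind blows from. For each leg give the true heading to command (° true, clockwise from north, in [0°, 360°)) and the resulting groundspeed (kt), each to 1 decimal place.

Leg 1: heading=54.3°, groundspeed=103.3 kt
Leg 2: heading=238.8°, groundspeed=122.0 kt
Leg 3: heading=30.4°, groundspeed=120.8 kt

Leg 1: desired track 27.8°; wind correction +26.5° → command heading 54.3°, groundspeed 103.3 kt
Leg 2: desired track 260.6°; wind correction -21.8° → command heading 238.8°, groundspeed 122.0 kt
Leg 3: desired track 8.2°; wind correction +22.2° → command heading 30.4°, groundspeed 120.8 kt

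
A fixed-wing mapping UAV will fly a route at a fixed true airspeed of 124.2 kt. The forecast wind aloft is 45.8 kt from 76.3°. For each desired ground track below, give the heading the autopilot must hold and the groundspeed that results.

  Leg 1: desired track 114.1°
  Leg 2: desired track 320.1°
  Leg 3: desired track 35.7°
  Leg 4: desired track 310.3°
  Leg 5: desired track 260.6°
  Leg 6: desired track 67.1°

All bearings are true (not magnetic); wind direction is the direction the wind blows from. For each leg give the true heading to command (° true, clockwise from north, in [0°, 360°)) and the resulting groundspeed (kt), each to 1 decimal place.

Leg 1: desired track 114.1°; wind correction -13.1° → command heading 101.0°, groundspeed 84.8 kt
Leg 2: desired track 320.1°; wind correction +19.3° → command heading 339.4°, groundspeed 137.4 kt
Leg 3: desired track 35.7°; wind correction +13.9° → command heading 49.6°, groundspeed 85.8 kt
Leg 4: desired track 310.3°; wind correction +17.4° → command heading 327.7°, groundspeed 145.5 kt
Leg 5: desired track 260.6°; wind correction +1.6° → command heading 262.2°, groundspeed 169.8 kt
Leg 6: desired track 67.1°; wind correction +3.4° → command heading 70.5°, groundspeed 78.8 kt

Leg 1: heading=101.0°, groundspeed=84.8 kt
Leg 2: heading=339.4°, groundspeed=137.4 kt
Leg 3: heading=49.6°, groundspeed=85.8 kt
Leg 4: heading=327.7°, groundspeed=145.5 kt
Leg 5: heading=262.2°, groundspeed=169.8 kt
Leg 6: heading=70.5°, groundspeed=78.8 kt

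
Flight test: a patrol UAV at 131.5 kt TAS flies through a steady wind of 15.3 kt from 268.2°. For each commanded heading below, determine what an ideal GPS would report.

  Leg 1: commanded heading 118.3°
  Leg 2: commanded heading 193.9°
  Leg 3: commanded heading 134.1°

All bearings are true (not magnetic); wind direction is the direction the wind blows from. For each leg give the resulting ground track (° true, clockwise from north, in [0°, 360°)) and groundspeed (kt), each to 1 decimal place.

Leg 1: heading 118.3°; drift -3.0° → track 115.3°, groundspeed 144.9 kt
Leg 2: heading 193.9°; drift -6.6° → track 187.3°, groundspeed 128.2 kt
Leg 3: heading 134.1°; drift -4.4° → track 129.7°, groundspeed 142.6 kt

Leg 1: track=115.3°, groundspeed=144.9 kt
Leg 2: track=187.3°, groundspeed=128.2 kt
Leg 3: track=129.7°, groundspeed=142.6 kt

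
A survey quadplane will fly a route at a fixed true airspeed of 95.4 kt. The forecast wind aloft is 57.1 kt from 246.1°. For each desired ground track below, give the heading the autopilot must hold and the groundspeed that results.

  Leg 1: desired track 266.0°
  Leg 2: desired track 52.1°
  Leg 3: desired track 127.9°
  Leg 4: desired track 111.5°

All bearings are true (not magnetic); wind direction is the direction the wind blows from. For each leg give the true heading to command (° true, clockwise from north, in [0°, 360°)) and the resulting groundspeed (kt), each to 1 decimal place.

Leg 1: desired track 266.0°; wind correction -11.8° → command heading 254.2°, groundspeed 39.7 kt
Leg 2: desired track 52.1°; wind correction -8.3° → command heading 43.8°, groundspeed 149.8 kt
Leg 3: desired track 127.9°; wind correction +31.8° → command heading 159.7°, groundspeed 108.0 kt
Leg 4: desired track 111.5°; wind correction +25.2° → command heading 136.7°, groundspeed 126.4 kt

Leg 1: heading=254.2°, groundspeed=39.7 kt
Leg 2: heading=43.8°, groundspeed=149.8 kt
Leg 3: heading=159.7°, groundspeed=108.0 kt
Leg 4: heading=136.7°, groundspeed=126.4 kt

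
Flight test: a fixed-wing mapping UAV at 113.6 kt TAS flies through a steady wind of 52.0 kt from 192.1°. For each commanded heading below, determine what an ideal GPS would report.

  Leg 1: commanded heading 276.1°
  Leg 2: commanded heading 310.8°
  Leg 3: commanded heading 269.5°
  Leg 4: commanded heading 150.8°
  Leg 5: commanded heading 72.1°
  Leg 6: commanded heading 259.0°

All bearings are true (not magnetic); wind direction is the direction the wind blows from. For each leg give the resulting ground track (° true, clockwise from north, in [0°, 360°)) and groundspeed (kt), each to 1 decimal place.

Leg 1: track=301.7°, groundspeed=119.9 kt
Leg 2: track=329.0°, groundspeed=145.9 kt
Leg 3: track=295.9°, groundspeed=114.2 kt
Leg 4: track=126.1°, groundspeed=82.1 kt
Leg 5: track=54.2°, groundspeed=146.7 kt
Leg 6: track=286.2°, groundspeed=104.8 kt

Leg 1: heading 276.1°; drift +25.6° → track 301.7°, groundspeed 119.9 kt
Leg 2: heading 310.8°; drift +18.2° → track 329.0°, groundspeed 145.9 kt
Leg 3: heading 269.5°; drift +26.4° → track 295.9°, groundspeed 114.2 kt
Leg 4: heading 150.8°; drift -24.7° → track 126.1°, groundspeed 82.1 kt
Leg 5: heading 72.1°; drift -17.9° → track 54.2°, groundspeed 146.7 kt
Leg 6: heading 259.0°; drift +27.2° → track 286.2°, groundspeed 104.8 kt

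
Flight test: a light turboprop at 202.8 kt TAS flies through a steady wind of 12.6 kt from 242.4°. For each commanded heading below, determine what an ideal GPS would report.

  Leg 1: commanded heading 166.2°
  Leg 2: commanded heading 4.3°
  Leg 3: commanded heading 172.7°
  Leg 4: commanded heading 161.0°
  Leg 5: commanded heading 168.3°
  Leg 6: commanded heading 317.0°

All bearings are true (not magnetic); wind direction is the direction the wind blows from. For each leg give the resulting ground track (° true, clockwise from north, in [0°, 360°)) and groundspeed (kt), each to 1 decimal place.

Leg 1: heading 166.2°; drift -3.5° → track 162.7°, groundspeed 200.2 kt
Leg 2: heading 4.3°; drift +2.9° → track 7.2°, groundspeed 209.7 kt
Leg 3: heading 172.7°; drift -3.4° → track 169.3°, groundspeed 198.8 kt
Leg 4: heading 161.0°; drift -3.5° → track 157.5°, groundspeed 201.3 kt
Leg 5: heading 168.3°; drift -3.5° → track 164.8°, groundspeed 199.7 kt
Leg 6: heading 317.0°; drift +3.5° → track 320.5°, groundspeed 199.8 kt

Leg 1: track=162.7°, groundspeed=200.2 kt
Leg 2: track=7.2°, groundspeed=209.7 kt
Leg 3: track=169.3°, groundspeed=198.8 kt
Leg 4: track=157.5°, groundspeed=201.3 kt
Leg 5: track=164.8°, groundspeed=199.7 kt
Leg 6: track=320.5°, groundspeed=199.8 kt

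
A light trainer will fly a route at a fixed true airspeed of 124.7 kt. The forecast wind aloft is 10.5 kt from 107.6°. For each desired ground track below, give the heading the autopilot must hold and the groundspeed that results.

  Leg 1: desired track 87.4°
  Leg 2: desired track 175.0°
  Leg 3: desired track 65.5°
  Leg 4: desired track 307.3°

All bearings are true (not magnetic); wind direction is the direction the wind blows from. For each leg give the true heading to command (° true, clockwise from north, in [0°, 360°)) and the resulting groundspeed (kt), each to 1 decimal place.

Leg 1: heading=89.1°, groundspeed=114.8 kt
Leg 2: heading=170.5°, groundspeed=120.3 kt
Leg 3: heading=68.7°, groundspeed=116.7 kt
Leg 4: heading=308.9°, groundspeed=134.5 kt

Leg 1: desired track 87.4°; wind correction +1.7° → command heading 89.1°, groundspeed 114.8 kt
Leg 2: desired track 175.0°; wind correction -4.5° → command heading 170.5°, groundspeed 120.3 kt
Leg 3: desired track 65.5°; wind correction +3.2° → command heading 68.7°, groundspeed 116.7 kt
Leg 4: desired track 307.3°; wind correction +1.6° → command heading 308.9°, groundspeed 134.5 kt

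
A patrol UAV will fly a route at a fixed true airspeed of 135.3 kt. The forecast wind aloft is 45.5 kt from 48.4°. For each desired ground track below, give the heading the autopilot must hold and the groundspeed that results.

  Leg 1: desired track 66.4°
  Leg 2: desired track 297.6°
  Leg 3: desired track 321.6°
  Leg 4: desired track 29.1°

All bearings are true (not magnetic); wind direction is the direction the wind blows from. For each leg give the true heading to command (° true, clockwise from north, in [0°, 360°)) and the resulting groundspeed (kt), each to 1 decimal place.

Leg 1: desired track 66.4°; wind correction -6.0° → command heading 60.4°, groundspeed 91.3 kt
Leg 2: desired track 297.6°; wind correction +18.3° → command heading 315.9°, groundspeed 144.6 kt
Leg 3: desired track 321.6°; wind correction +19.6° → command heading 341.2°, groundspeed 124.9 kt
Leg 4: desired track 29.1°; wind correction +6.4° → command heading 35.5°, groundspeed 91.5 kt

Leg 1: heading=60.4°, groundspeed=91.3 kt
Leg 2: heading=315.9°, groundspeed=144.6 kt
Leg 3: heading=341.2°, groundspeed=124.9 kt
Leg 4: heading=35.5°, groundspeed=91.5 kt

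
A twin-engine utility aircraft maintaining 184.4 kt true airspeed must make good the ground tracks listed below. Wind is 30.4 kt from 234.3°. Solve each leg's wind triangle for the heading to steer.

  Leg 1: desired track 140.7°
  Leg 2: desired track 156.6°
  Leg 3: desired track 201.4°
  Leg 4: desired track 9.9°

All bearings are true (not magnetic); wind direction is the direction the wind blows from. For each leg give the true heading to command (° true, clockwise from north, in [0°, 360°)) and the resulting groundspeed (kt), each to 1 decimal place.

Leg 1: heading=150.2°, groundspeed=183.8 kt
Leg 2: heading=165.9°, groundspeed=175.5 kt
Leg 3: heading=206.5°, groundspeed=158.1 kt
Leg 4: heading=3.3°, groundspeed=204.9 kt

Leg 1: desired track 140.7°; wind correction +9.5° → command heading 150.2°, groundspeed 183.8 kt
Leg 2: desired track 156.6°; wind correction +9.3° → command heading 165.9°, groundspeed 175.5 kt
Leg 3: desired track 201.4°; wind correction +5.1° → command heading 206.5°, groundspeed 158.1 kt
Leg 4: desired track 9.9°; wind correction -6.6° → command heading 3.3°, groundspeed 204.9 kt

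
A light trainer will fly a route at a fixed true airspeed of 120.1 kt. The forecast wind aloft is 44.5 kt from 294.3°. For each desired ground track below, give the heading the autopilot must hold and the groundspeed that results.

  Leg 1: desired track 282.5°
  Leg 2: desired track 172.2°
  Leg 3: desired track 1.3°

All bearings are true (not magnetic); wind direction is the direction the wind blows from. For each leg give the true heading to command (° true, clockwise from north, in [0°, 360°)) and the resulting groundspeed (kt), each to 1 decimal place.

Leg 1: heading=286.8°, groundspeed=76.2 kt
Leg 2: heading=190.5°, groundspeed=137.7 kt
Leg 3: heading=341.4°, groundspeed=95.5 kt

Leg 1: desired track 282.5°; wind correction +4.3° → command heading 286.8°, groundspeed 76.2 kt
Leg 2: desired track 172.2°; wind correction +18.3° → command heading 190.5°, groundspeed 137.7 kt
Leg 3: desired track 1.3°; wind correction -19.9° → command heading 341.4°, groundspeed 95.5 kt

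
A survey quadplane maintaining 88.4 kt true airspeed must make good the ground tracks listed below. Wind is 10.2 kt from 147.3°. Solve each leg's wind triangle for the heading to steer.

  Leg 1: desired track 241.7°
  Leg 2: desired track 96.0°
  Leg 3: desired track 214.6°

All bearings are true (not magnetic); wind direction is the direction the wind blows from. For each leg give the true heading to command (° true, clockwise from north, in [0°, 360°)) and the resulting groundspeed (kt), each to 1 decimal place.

Leg 1: heading=235.1°, groundspeed=88.6 kt
Leg 2: heading=101.2°, groundspeed=81.7 kt
Leg 3: heading=208.5°, groundspeed=84.0 kt

Leg 1: desired track 241.7°; wind correction -6.6° → command heading 235.1°, groundspeed 88.6 kt
Leg 2: desired track 96.0°; wind correction +5.2° → command heading 101.2°, groundspeed 81.7 kt
Leg 3: desired track 214.6°; wind correction -6.1° → command heading 208.5°, groundspeed 84.0 kt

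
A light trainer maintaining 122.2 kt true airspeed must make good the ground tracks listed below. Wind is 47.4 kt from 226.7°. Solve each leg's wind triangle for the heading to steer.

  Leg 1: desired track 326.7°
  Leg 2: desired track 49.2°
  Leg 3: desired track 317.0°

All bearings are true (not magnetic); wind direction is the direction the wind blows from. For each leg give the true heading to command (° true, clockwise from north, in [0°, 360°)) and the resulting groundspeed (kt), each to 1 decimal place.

Leg 1: heading=304.2°, groundspeed=121.2 kt
Leg 2: heading=50.2°, groundspeed=169.5 kt
Leg 3: heading=294.2°, groundspeed=112.9 kt

Leg 1: desired track 326.7°; wind correction -22.5° → command heading 304.2°, groundspeed 121.2 kt
Leg 2: desired track 49.2°; wind correction +1.0° → command heading 50.2°, groundspeed 169.5 kt
Leg 3: desired track 317.0°; wind correction -22.8° → command heading 294.2°, groundspeed 112.9 kt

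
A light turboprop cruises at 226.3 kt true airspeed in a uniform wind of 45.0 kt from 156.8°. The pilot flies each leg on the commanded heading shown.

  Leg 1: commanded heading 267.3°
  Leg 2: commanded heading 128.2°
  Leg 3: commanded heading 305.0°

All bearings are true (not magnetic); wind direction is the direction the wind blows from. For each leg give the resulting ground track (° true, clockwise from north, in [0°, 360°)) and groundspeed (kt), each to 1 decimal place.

Leg 1: track=277.2°, groundspeed=245.7 kt
Leg 2: track=121.6°, groundspeed=188.0 kt
Leg 3: track=310.1°, groundspeed=265.6 kt

Leg 1: heading 267.3°; drift +9.9° → track 277.2°, groundspeed 245.7 kt
Leg 2: heading 128.2°; drift -6.6° → track 121.6°, groundspeed 188.0 kt
Leg 3: heading 305.0°; drift +5.1° → track 310.1°, groundspeed 265.6 kt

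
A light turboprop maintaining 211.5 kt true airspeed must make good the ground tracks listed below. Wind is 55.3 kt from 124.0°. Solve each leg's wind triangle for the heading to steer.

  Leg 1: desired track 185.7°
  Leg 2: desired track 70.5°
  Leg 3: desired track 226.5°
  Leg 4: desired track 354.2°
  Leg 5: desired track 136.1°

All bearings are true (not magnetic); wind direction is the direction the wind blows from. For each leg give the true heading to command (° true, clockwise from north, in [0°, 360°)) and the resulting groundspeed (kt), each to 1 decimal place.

Leg 1: desired track 185.7°; wind correction -13.3° → command heading 172.4°, groundspeed 179.6 kt
Leg 2: desired track 70.5°; wind correction +12.1° → command heading 82.6°, groundspeed 173.9 kt
Leg 3: desired track 226.5°; wind correction -14.8° → command heading 211.7°, groundspeed 216.5 kt
Leg 4: desired track 354.2°; wind correction +11.6° → command heading 5.8°, groundspeed 242.6 kt
Leg 5: desired track 136.1°; wind correction -3.1° → command heading 133.0°, groundspeed 157.1 kt

Leg 1: heading=172.4°, groundspeed=179.6 kt
Leg 2: heading=82.6°, groundspeed=173.9 kt
Leg 3: heading=211.7°, groundspeed=216.5 kt
Leg 4: heading=5.8°, groundspeed=242.6 kt
Leg 5: heading=133.0°, groundspeed=157.1 kt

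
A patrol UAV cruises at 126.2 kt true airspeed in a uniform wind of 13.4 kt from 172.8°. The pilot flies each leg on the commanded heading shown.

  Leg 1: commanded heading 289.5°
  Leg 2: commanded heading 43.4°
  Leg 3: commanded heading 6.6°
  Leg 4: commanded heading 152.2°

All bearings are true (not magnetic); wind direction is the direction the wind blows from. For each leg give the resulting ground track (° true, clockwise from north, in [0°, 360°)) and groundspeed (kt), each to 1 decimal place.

Leg 1: heading 289.5°; drift +5.2° → track 294.7°, groundspeed 132.8 kt
Leg 2: heading 43.4°; drift -4.4° → track 39.0°, groundspeed 135.1 kt
Leg 3: heading 6.6°; drift -1.3° → track 5.3°, groundspeed 139.2 kt
Leg 4: heading 152.2°; drift -2.4° → track 149.8°, groundspeed 113.8 kt

Leg 1: track=294.7°, groundspeed=132.8 kt
Leg 2: track=39.0°, groundspeed=135.1 kt
Leg 3: track=5.3°, groundspeed=139.2 kt
Leg 4: track=149.8°, groundspeed=113.8 kt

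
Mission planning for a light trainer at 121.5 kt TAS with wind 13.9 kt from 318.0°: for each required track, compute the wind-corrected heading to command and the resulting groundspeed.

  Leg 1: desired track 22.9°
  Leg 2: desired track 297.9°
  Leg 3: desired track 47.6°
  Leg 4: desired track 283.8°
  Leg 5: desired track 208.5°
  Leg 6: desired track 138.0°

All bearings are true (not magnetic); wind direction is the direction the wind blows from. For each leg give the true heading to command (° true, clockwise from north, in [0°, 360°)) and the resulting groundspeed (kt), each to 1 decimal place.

Leg 1: desired track 22.9°; wind correction -5.9° → command heading 17.0°, groundspeed 114.9 kt
Leg 2: desired track 297.9°; wind correction +2.3° → command heading 300.2°, groundspeed 108.4 kt
Leg 3: desired track 47.6°; wind correction -6.6° → command heading 41.0°, groundspeed 120.6 kt
Leg 4: desired track 283.8°; wind correction +3.7° → command heading 287.5°, groundspeed 109.8 kt
Leg 5: desired track 208.5°; wind correction +6.2° → command heading 214.7°, groundspeed 125.4 kt
Leg 6: desired track 138.0°; wind correction +0.0° → command heading 138.0°, groundspeed 135.4 kt

Leg 1: heading=17.0°, groundspeed=114.9 kt
Leg 2: heading=300.2°, groundspeed=108.4 kt
Leg 3: heading=41.0°, groundspeed=120.6 kt
Leg 4: heading=287.5°, groundspeed=109.8 kt
Leg 5: heading=214.7°, groundspeed=125.4 kt
Leg 6: heading=138.0°, groundspeed=135.4 kt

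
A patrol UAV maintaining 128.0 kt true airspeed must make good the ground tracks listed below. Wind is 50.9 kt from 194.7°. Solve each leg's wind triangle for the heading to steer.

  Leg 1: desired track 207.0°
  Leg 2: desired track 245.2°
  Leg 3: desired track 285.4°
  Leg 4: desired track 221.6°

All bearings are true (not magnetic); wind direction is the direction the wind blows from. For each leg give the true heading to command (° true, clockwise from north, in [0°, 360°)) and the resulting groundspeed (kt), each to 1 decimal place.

Leg 1: heading=202.1°, groundspeed=77.8 kt
Leg 2: heading=227.3°, groundspeed=89.4 kt
Leg 3: heading=262.0°, groundspeed=118.1 kt
Leg 4: heading=211.2°, groundspeed=80.5 kt

Leg 1: desired track 207.0°; wind correction -4.9° → command heading 202.1°, groundspeed 77.8 kt
Leg 2: desired track 245.2°; wind correction -17.9° → command heading 227.3°, groundspeed 89.4 kt
Leg 3: desired track 285.4°; wind correction -23.4° → command heading 262.0°, groundspeed 118.1 kt
Leg 4: desired track 221.6°; wind correction -10.4° → command heading 211.2°, groundspeed 80.5 kt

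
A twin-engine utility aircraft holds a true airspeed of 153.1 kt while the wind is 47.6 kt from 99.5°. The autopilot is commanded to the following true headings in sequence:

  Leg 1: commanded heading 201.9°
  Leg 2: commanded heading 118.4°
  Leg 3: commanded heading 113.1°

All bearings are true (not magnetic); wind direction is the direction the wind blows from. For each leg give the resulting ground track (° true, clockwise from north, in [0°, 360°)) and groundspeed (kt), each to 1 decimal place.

Leg 1: track=217.8°, groundspeed=169.8 kt
Leg 2: track=126.5°, groundspeed=109.2 kt
Leg 3: track=119.1°, groundspeed=107.4 kt

Leg 1: heading 201.9°; drift +15.9° → track 217.8°, groundspeed 169.8 kt
Leg 2: heading 118.4°; drift +8.1° → track 126.5°, groundspeed 109.2 kt
Leg 3: heading 113.1°; drift +6.0° → track 119.1°, groundspeed 107.4 kt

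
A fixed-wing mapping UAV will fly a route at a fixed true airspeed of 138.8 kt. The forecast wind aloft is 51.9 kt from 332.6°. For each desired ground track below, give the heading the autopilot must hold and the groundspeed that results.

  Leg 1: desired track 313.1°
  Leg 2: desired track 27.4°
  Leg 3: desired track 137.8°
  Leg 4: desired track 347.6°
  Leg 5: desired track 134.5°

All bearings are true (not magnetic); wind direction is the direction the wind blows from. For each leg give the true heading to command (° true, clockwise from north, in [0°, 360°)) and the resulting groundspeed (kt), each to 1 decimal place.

Leg 1: desired track 313.1°; wind correction +7.2° → command heading 320.3°, groundspeed 88.8 kt
Leg 2: desired track 27.4°; wind correction -17.8° → command heading 9.6°, groundspeed 102.2 kt
Leg 3: desired track 137.8°; wind correction -5.5° → command heading 132.3°, groundspeed 188.3 kt
Leg 4: desired track 347.6°; wind correction -5.6° → command heading 342.0°, groundspeed 88.0 kt
Leg 5: desired track 134.5°; wind correction -6.7° → command heading 127.8°, groundspeed 187.2 kt

Leg 1: heading=320.3°, groundspeed=88.8 kt
Leg 2: heading=9.6°, groundspeed=102.2 kt
Leg 3: heading=132.3°, groundspeed=188.3 kt
Leg 4: heading=342.0°, groundspeed=88.0 kt
Leg 5: heading=127.8°, groundspeed=187.2 kt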